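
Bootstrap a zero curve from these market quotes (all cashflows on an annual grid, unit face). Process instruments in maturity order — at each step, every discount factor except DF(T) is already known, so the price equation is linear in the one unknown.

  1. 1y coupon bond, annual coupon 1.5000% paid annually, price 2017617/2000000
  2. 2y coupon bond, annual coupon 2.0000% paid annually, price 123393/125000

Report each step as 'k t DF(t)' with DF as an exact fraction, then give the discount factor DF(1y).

1 1 9939/10000
2 2 9483/10000
DF(1y) = 9939/10000 ≈ 0.993900

step 1 [1y] bond c/1=3/200: DF=(2017617/2000000 − 3/200·(0))/(1+3/200) = 9939/10000 ≈ 0.993900
step 2 [2y] bond c/1=1/50: DF=(123393/125000 − 1/50·(0.993900))/(1+1/50) = 9483/10000 ≈ 0.948300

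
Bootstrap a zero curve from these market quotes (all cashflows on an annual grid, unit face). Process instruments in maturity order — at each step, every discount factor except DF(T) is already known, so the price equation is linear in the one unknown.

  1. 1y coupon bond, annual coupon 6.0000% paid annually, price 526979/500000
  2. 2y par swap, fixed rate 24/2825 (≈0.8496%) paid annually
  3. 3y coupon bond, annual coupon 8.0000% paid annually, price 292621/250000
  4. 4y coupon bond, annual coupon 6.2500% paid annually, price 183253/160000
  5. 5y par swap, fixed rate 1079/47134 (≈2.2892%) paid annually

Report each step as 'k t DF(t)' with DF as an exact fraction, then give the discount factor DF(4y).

1 1 9943/10000
2 2 1229/1250
3 3 9373/10000
4 4 1813/2000
5 5 8921/10000
DF(4y) = 1813/2000 ≈ 0.906500

step 1 [1y] bond c/1=3/50: DF=(526979/500000 − 3/50·(0))/(1+3/50) = 9943/10000 ≈ 0.994300
step 2 [2y] swap r/1=24/2825: DF=(1 − 24/2825·(0.994300))/(1+24/2825) = 1229/1250 ≈ 0.983200
step 3 [3y] bond c/1=2/25: DF=(292621/250000 − 2/25·(0.994300+0.983200))/(1+2/25) = 9373/10000 ≈ 0.937300
step 4 [4y] bond c/1=1/16: DF=(183253/160000 − 1/16·(0.994300+0.983200+0.937300))/(1+1/16) = 1813/2000 ≈ 0.906500
step 5 [5y] swap r/1=1079/47134: DF=(1 − 1079/47134·(0.994300+0.983200+0.937300+0.906500))/(1+1079/47134) = 8921/10000 ≈ 0.892100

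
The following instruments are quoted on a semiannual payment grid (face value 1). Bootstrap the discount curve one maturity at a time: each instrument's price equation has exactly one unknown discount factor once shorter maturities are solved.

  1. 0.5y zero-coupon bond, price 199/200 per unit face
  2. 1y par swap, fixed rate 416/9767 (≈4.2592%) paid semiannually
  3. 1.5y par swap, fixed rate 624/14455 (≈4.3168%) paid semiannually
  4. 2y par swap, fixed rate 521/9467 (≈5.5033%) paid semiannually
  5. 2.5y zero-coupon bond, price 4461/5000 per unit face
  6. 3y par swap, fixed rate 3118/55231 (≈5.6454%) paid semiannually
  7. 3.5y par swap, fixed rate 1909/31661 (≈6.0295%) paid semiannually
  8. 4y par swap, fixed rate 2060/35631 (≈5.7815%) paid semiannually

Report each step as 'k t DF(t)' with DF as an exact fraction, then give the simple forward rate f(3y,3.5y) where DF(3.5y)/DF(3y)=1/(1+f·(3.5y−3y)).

1 1/2 199/200
2 1 599/625
3 3/2 586/625
4 2 4479/5000
5 5/2 4461/5000
6 3 8441/10000
7 7/2 8091/10000
8 4 397/500
f(3y,3.5y) = ((8441/10000)/(8091/10000) − 1)/(1/2) = 700/8091 ≈ 8.6516%

step 1 [0.5y] zero: DF = P = 199/200 ≈ 0.995000
step 2 [1y] swap r/2=208/9767: DF=(1 − 208/9767·(0.995000))/(1+208/9767) = 599/625 ≈ 0.958400
step 3 [1.5y] swap r/2=312/14455: DF=(1 − 312/14455·(0.995000+0.958400))/(1+312/14455) = 586/625 ≈ 0.937600
step 4 [2y] swap r/2=521/18934: DF=(1 − 521/18934·(0.995000+0.958400+0.937600))/(1+521/18934) = 4479/5000 ≈ 0.895800
step 5 [2.5y] zero: DF = P = 4461/5000 ≈ 0.892200
step 6 [3y] swap r/2=1559/55231: DF=(1 − 1559/55231·(0.995000+0.958400+0.937600+0.895800+0.892200))/(1+1559/55231) = 8441/10000 ≈ 0.844100
step 7 [3.5y] swap r/2=1909/63322: DF=(1 − 1909/63322·(0.995000+0.958400+0.937600+0.895800+0.892200+0.844100))/(1+1909/63322) = 8091/10000 ≈ 0.809100
step 8 [4y] swap r/2=1030/35631: DF=(1 − 1030/35631·(0.995000+0.958400+0.937600+0.895800+0.892200+0.844100+0.809100))/(1+1030/35631) = 397/500 ≈ 0.794000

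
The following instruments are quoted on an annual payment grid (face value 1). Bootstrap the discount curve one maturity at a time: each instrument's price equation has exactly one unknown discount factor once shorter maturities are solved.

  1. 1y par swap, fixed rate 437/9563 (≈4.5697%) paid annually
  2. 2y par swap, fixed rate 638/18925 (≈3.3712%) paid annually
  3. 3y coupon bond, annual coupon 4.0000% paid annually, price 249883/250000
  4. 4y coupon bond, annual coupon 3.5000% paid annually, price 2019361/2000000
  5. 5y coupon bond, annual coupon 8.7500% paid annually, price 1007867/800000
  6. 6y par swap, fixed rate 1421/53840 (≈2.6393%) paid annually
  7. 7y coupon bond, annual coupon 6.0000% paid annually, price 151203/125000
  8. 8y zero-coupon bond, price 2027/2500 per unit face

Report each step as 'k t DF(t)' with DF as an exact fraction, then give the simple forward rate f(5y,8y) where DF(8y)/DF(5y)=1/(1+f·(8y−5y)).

step 1 [1y] swap r/1=437/9563: DF=(1 − 437/9563·(0))/(1+437/9563) = 9563/10000 ≈ 0.956300
step 2 [2y] swap r/1=638/18925: DF=(1 − 638/18925·(0.956300))/(1+638/18925) = 4681/5000 ≈ 0.936200
step 3 [3y] bond c/1=1/25: DF=(249883/250000 − 1/25·(0.956300+0.936200))/(1+1/25) = 8883/10000 ≈ 0.888300
step 4 [4y] bond c/1=7/200: DF=(2019361/2000000 − 7/200·(0.956300+0.936200+0.888300))/(1+7/200) = 1763/2000 ≈ 0.881500
step 5 [5y] bond c/1=7/80: DF=(1007867/800000 − 7/80·(0.956300+0.936200+0.888300+0.881500))/(1+7/80) = 4319/5000 ≈ 0.863800
step 6 [6y] swap r/1=1421/53840: DF=(1 − 1421/53840·(0.956300+0.936200+0.888300+0.881500+0.863800))/(1+1421/53840) = 8579/10000 ≈ 0.857900
step 7 [7y] bond c/1=3/50: DF=(151203/125000 − 3/50·(0.956300+0.936200+0.888300+0.881500+0.863800+0.857900))/(1+3/50) = 2091/2500 ≈ 0.836400
step 8 [8y] zero: DF = P = 2027/2500 ≈ 0.810800

1 1 9563/10000
2 2 4681/5000
3 3 8883/10000
4 4 1763/2000
5 5 4319/5000
6 6 8579/10000
7 7 2091/2500
8 8 2027/2500
f(5y,8y) = ((4319/5000)/(2027/2500) − 1)/(3) = 265/12162 ≈ 2.1789%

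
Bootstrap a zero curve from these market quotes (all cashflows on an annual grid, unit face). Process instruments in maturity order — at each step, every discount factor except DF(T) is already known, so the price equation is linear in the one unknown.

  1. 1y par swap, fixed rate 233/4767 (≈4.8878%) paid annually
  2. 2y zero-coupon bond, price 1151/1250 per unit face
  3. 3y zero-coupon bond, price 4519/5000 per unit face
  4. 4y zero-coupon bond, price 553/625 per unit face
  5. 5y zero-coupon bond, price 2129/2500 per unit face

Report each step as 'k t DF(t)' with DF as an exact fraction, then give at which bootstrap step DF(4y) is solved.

1 1 4767/5000
2 2 1151/1250
3 3 4519/5000
4 4 553/625
5 5 2129/2500
DF(4y) is solved at step 4

step 1 [1y] swap r/1=233/4767: DF=(1 − 233/4767·(0))/(1+233/4767) = 4767/5000 ≈ 0.953400
step 2 [2y] zero: DF = P = 1151/1250 ≈ 0.920800
step 3 [3y] zero: DF = P = 4519/5000 ≈ 0.903800
step 4 [4y] zero: DF = P = 553/625 ≈ 0.884800
step 5 [5y] zero: DF = P = 2129/2500 ≈ 0.851600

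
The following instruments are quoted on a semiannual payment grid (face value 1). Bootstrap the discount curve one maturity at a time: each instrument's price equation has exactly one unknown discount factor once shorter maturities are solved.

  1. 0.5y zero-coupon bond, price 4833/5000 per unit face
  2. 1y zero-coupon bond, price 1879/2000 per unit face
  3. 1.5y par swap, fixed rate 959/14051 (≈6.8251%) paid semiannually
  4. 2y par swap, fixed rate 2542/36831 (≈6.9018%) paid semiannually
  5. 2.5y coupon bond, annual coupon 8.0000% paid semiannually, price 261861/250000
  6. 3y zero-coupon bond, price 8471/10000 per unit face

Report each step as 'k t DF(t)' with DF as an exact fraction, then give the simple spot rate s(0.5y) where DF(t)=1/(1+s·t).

1 1/2 4833/5000
2 1 1879/2000
3 3/2 9041/10000
4 2 8729/10000
5 5/2 1731/2000
6 3 8471/10000
s(0.5y) = (1/(4833/5000) − 1)/(1/2) = 334/4833 ≈ 6.9108%

step 1 [0.5y] zero: DF = P = 4833/5000 ≈ 0.966600
step 2 [1y] zero: DF = P = 1879/2000 ≈ 0.939500
step 3 [1.5y] swap r/2=959/28102: DF=(1 − 959/28102·(0.966600+0.939500))/(1+959/28102) = 9041/10000 ≈ 0.904100
step 4 [2y] swap r/2=1271/36831: DF=(1 − 1271/36831·(0.966600+0.939500+0.904100))/(1+1271/36831) = 8729/10000 ≈ 0.872900
step 5 [2.5y] bond c/2=1/25: DF=(261861/250000 − 1/25·(0.966600+0.939500+0.904100+0.872900))/(1+1/25) = 1731/2000 ≈ 0.865500
step 6 [3y] zero: DF = P = 8471/10000 ≈ 0.847100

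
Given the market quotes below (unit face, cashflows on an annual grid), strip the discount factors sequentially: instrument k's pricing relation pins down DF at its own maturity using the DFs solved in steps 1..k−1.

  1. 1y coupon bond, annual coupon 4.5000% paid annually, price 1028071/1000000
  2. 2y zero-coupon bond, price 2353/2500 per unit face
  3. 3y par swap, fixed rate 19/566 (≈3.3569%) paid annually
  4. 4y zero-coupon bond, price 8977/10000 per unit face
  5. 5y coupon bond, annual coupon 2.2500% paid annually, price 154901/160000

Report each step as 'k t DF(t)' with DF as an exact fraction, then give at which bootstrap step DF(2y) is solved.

1 1 4919/5000
2 2 2353/2500
3 3 181/200
4 4 8977/10000
5 5 1081/1250
DF(2y) is solved at step 2

step 1 [1y] bond c/1=9/200: DF=(1028071/1000000 − 9/200·(0))/(1+9/200) = 4919/5000 ≈ 0.983800
step 2 [2y] zero: DF = P = 2353/2500 ≈ 0.941200
step 3 [3y] swap r/1=19/566: DF=(1 − 19/566·(0.983800+0.941200))/(1+19/566) = 181/200 ≈ 0.905000
step 4 [4y] zero: DF = P = 8977/10000 ≈ 0.897700
step 5 [5y] bond c/1=9/400: DF=(154901/160000 − 9/400·(0.983800+0.941200+0.905000+0.897700))/(1+9/400) = 1081/1250 ≈ 0.864800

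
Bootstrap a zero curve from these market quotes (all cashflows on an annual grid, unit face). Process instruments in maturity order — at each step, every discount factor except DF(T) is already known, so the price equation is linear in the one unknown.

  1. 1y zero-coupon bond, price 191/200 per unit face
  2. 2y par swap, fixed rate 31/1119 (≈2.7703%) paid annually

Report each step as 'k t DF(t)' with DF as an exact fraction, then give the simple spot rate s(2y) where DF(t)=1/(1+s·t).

step 1 [1y] zero: DF = P = 191/200 ≈ 0.955000
step 2 [2y] swap r/1=31/1119: DF=(1 − 31/1119·(0.955000))/(1+31/1119) = 9473/10000 ≈ 0.947300

1 1 191/200
2 2 9473/10000
s(2y) = (1/(9473/10000) − 1)/(2) = 527/18946 ≈ 2.7816%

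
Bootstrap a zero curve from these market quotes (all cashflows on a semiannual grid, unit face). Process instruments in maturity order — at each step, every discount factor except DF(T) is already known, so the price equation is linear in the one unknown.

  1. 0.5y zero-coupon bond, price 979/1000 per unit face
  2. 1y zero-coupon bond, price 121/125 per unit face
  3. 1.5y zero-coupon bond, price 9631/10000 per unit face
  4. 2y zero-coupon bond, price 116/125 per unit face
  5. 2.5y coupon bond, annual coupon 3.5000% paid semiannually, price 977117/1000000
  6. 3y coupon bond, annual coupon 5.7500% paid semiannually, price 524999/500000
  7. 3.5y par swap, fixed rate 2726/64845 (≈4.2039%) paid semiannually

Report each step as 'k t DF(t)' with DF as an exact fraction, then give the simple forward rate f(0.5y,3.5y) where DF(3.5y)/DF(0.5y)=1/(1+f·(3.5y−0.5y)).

1 1/2 979/1000
2 1 121/125
3 3/2 9631/10000
4 2 116/125
5 5/2 8943/10000
6 3 2221/2500
7 7/2 8637/10000
f(0.5y,3.5y) = ((979/1000)/(8637/10000) − 1)/(3) = 1153/25911 ≈ 4.4498%

step 1 [0.5y] zero: DF = P = 979/1000 ≈ 0.979000
step 2 [1y] zero: DF = P = 121/125 ≈ 0.968000
step 3 [1.5y] zero: DF = P = 9631/10000 ≈ 0.963100
step 4 [2y] zero: DF = P = 116/125 ≈ 0.928000
step 5 [2.5y] bond c/2=7/400: DF=(977117/1000000 − 7/400·(0.979000+0.968000+0.963100+0.928000))/(1+7/400) = 8943/10000 ≈ 0.894300
step 6 [3y] bond c/2=23/800: DF=(524999/500000 − 23/800·(0.979000+0.968000+0.963100+0.928000+0.894300))/(1+23/800) = 2221/2500 ≈ 0.888400
step 7 [3.5y] swap r/2=1363/64845: DF=(1 − 1363/64845·(0.979000+0.968000+0.963100+0.928000+0.894300+0.888400))/(1+1363/64845) = 8637/10000 ≈ 0.863700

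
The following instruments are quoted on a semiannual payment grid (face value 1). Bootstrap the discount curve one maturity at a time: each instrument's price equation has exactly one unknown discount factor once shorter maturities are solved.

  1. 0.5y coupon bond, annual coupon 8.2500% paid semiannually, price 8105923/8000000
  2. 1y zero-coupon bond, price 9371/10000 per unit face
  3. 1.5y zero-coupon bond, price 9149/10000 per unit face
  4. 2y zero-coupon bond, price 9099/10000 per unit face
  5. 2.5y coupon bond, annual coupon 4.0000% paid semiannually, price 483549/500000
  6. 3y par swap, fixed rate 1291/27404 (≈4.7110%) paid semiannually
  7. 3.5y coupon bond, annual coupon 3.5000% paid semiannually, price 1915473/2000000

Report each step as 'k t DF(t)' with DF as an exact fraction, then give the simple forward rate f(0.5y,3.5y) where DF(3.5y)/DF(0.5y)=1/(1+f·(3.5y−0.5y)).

1 1/2 9731/10000
2 1 9371/10000
3 3/2 9149/10000
4 2 9099/10000
5 5/2 8749/10000
6 3 8709/10000
7 7/2 847/1000
f(0.5y,3.5y) = ((9731/10000)/(847/1000) − 1)/(3) = 1261/25410 ≈ 4.9626%

step 1 [0.5y] bond c/2=33/800: DF=(8105923/8000000 − 33/800·(0))/(1+33/800) = 9731/10000 ≈ 0.973100
step 2 [1y] zero: DF = P = 9371/10000 ≈ 0.937100
step 3 [1.5y] zero: DF = P = 9149/10000 ≈ 0.914900
step 4 [2y] zero: DF = P = 9099/10000 ≈ 0.909900
step 5 [2.5y] bond c/2=1/50: DF=(483549/500000 − 1/50·(0.973100+0.937100+0.914900+0.909900))/(1+1/50) = 8749/10000 ≈ 0.874900
step 6 [3y] swap r/2=1291/54808: DF=(1 − 1291/54808·(0.973100+0.937100+0.914900+0.909900+0.874900))/(1+1291/54808) = 8709/10000 ≈ 0.870900
step 7 [3.5y] bond c/2=7/400: DF=(1915473/2000000 − 7/400·(0.973100+0.937100+0.914900+0.909900+0.874900+0.870900))/(1+7/400) = 847/1000 ≈ 0.847000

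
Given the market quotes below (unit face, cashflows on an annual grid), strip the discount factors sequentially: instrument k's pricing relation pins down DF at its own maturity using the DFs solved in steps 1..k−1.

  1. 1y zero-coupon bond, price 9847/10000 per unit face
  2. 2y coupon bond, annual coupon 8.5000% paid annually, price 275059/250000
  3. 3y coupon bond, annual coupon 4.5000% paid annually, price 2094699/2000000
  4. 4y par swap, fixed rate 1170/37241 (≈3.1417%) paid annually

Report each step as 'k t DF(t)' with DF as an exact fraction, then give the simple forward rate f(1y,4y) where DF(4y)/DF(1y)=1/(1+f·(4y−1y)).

1 1 9847/10000
2 2 9369/10000
3 3 1839/2000
4 4 883/1000
f(1y,4y) = ((9847/10000)/(883/1000) − 1)/(3) = 339/8830 ≈ 3.8392%

step 1 [1y] zero: DF = P = 9847/10000 ≈ 0.984700
step 2 [2y] bond c/1=17/200: DF=(275059/250000 − 17/200·(0.984700))/(1+17/200) = 9369/10000 ≈ 0.936900
step 3 [3y] bond c/1=9/200: DF=(2094699/2000000 − 9/200·(0.984700+0.936900))/(1+9/200) = 1839/2000 ≈ 0.919500
step 4 [4y] swap r/1=1170/37241: DF=(1 − 1170/37241·(0.984700+0.936900+0.919500))/(1+1170/37241) = 883/1000 ≈ 0.883000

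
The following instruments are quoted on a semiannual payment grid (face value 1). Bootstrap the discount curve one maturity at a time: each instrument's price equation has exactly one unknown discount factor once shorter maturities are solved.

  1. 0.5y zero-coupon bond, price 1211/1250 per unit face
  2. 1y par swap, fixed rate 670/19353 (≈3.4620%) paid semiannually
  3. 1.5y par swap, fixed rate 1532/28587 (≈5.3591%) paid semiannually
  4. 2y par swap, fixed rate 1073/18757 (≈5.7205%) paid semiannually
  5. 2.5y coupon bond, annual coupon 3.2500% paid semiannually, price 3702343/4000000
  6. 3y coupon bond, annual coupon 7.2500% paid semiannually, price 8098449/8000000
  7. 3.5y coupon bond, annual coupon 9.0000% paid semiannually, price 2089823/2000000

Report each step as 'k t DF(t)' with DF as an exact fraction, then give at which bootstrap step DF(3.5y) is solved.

step 1 [0.5y] zero: DF = P = 1211/1250 ≈ 0.968800
step 2 [1y] swap r/2=335/19353: DF=(1 − 335/19353·(0.968800))/(1+335/19353) = 1933/2000 ≈ 0.966500
step 3 [1.5y] swap r/2=766/28587: DF=(1 − 766/28587·(0.968800+0.966500))/(1+766/28587) = 4617/5000 ≈ 0.923400
step 4 [2y] swap r/2=1073/37514: DF=(1 − 1073/37514·(0.968800+0.966500+0.923400))/(1+1073/37514) = 8927/10000 ≈ 0.892700
step 5 [2.5y] bond c/2=13/800: DF=(3702343/4000000 − 13/800·(0.968800+0.966500+0.923400+0.892700))/(1+13/800) = 2127/2500 ≈ 0.850800
step 6 [3y] bond c/2=29/800: DF=(8098449/8000000 − 29/800·(0.968800+0.966500+0.923400+0.892700+0.850800))/(1+29/800) = 8159/10000 ≈ 0.815900
step 7 [3.5y] bond c/2=9/200: DF=(2089823/2000000 − 9/200·(0.968800+0.966500+0.923400+0.892700+0.850800+0.815900))/(1+9/200) = 3833/5000 ≈ 0.766600

1 1/2 1211/1250
2 1 1933/2000
3 3/2 4617/5000
4 2 8927/10000
5 5/2 2127/2500
6 3 8159/10000
7 7/2 3833/5000
DF(3.5y) is solved at step 7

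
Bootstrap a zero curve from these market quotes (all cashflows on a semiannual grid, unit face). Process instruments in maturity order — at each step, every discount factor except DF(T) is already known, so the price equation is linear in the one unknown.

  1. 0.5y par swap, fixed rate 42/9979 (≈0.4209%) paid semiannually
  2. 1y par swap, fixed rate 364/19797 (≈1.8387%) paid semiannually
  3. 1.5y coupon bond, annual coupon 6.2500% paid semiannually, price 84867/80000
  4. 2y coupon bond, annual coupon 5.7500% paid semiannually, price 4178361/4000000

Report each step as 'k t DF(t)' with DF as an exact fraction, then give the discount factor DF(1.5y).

step 1 [0.5y] swap r/2=21/9979: DF=(1 − 21/9979·(0))/(1+21/9979) = 9979/10000 ≈ 0.997900
step 2 [1y] swap r/2=182/19797: DF=(1 − 182/19797·(0.997900))/(1+182/19797) = 4909/5000 ≈ 0.981800
step 3 [1.5y] bond c/2=1/32: DF=(84867/80000 − 1/32·(0.997900+0.981800))/(1+1/32) = 9687/10000 ≈ 0.968700
step 4 [2y] bond c/2=23/800: DF=(4178361/4000000 − 23/800·(0.997900+0.981800+0.968700))/(1+23/800) = 933/1000 ≈ 0.933000

1 1/2 9979/10000
2 1 4909/5000
3 3/2 9687/10000
4 2 933/1000
DF(1.5y) = 9687/10000 ≈ 0.968700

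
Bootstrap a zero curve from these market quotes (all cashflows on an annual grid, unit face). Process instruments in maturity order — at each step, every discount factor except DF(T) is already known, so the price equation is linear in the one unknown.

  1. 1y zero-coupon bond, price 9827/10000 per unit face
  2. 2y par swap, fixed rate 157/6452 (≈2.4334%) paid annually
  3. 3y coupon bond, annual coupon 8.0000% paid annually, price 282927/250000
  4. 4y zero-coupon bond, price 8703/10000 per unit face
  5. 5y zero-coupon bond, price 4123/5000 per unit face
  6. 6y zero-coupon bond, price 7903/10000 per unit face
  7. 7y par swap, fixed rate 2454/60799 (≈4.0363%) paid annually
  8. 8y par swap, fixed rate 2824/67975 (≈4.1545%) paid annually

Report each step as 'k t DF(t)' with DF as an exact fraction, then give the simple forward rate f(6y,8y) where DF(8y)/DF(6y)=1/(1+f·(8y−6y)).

1 1 9827/10000
2 2 9529/10000
3 3 1809/2000
4 4 8703/10000
5 5 4123/5000
6 6 7903/10000
7 7 3773/5000
8 8 897/1250
f(6y,8y) = ((7903/10000)/(897/1250) − 1)/(2) = 727/14352 ≈ 5.0655%

step 1 [1y] zero: DF = P = 9827/10000 ≈ 0.982700
step 2 [2y] swap r/1=157/6452: DF=(1 − 157/6452·(0.982700))/(1+157/6452) = 9529/10000 ≈ 0.952900
step 3 [3y] bond c/1=2/25: DF=(282927/250000 − 2/25·(0.982700+0.952900))/(1+2/25) = 1809/2000 ≈ 0.904500
step 4 [4y] zero: DF = P = 8703/10000 ≈ 0.870300
step 5 [5y] zero: DF = P = 4123/5000 ≈ 0.824600
step 6 [6y] zero: DF = P = 7903/10000 ≈ 0.790300
step 7 [7y] swap r/1=2454/60799: DF=(1 − 2454/60799·(0.982700+0.952900+0.904500+0.870300+0.824600+0.790300))/(1+2454/60799) = 3773/5000 ≈ 0.754600
step 8 [8y] swap r/1=2824/67975: DF=(1 − 2824/67975·(0.982700+0.952900+0.904500+0.870300+0.824600+0.790300+0.754600))/(1+2824/67975) = 897/1250 ≈ 0.717600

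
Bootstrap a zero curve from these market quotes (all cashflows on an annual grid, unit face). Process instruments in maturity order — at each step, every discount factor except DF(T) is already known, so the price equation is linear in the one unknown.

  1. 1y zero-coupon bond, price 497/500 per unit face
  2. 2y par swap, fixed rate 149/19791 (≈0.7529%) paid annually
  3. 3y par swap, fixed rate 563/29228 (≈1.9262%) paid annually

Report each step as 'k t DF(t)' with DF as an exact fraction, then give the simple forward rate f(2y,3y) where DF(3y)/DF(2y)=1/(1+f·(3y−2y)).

1 1 497/500
2 2 9851/10000
3 3 9437/10000
f(2y,3y) = ((9851/10000)/(9437/10000) − 1)/(1) = 414/9437 ≈ 4.3870%

step 1 [1y] zero: DF = P = 497/500 ≈ 0.994000
step 2 [2y] swap r/1=149/19791: DF=(1 − 149/19791·(0.994000))/(1+149/19791) = 9851/10000 ≈ 0.985100
step 3 [3y] swap r/1=563/29228: DF=(1 − 563/29228·(0.994000+0.985100))/(1+563/29228) = 9437/10000 ≈ 0.943700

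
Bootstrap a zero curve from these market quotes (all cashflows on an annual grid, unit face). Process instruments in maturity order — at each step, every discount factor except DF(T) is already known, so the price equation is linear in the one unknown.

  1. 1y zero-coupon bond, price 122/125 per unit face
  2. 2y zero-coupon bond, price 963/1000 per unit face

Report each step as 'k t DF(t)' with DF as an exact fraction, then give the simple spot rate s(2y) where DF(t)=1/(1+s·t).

step 1 [1y] zero: DF = P = 122/125 ≈ 0.976000
step 2 [2y] zero: DF = P = 963/1000 ≈ 0.963000

1 1 122/125
2 2 963/1000
s(2y) = (1/(963/1000) − 1)/(2) = 37/1926 ≈ 1.9211%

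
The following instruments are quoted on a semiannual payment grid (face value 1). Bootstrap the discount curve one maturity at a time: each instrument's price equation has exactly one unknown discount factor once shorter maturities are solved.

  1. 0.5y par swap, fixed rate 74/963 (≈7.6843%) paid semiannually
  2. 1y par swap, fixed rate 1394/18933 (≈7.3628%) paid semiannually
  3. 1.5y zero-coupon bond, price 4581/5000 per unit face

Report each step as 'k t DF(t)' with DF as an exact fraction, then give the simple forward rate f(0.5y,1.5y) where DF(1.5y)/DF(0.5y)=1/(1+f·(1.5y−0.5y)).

1 1/2 963/1000
2 1 9303/10000
3 3/2 4581/5000
f(0.5y,1.5y) = ((963/1000)/(4581/5000) − 1)/(1) = 26/509 ≈ 5.1081%

step 1 [0.5y] swap r/2=37/963: DF=(1 − 37/963·(0))/(1+37/963) = 963/1000 ≈ 0.963000
step 2 [1y] swap r/2=697/18933: DF=(1 − 697/18933·(0.963000))/(1+697/18933) = 9303/10000 ≈ 0.930300
step 3 [1.5y] zero: DF = P = 4581/5000 ≈ 0.916200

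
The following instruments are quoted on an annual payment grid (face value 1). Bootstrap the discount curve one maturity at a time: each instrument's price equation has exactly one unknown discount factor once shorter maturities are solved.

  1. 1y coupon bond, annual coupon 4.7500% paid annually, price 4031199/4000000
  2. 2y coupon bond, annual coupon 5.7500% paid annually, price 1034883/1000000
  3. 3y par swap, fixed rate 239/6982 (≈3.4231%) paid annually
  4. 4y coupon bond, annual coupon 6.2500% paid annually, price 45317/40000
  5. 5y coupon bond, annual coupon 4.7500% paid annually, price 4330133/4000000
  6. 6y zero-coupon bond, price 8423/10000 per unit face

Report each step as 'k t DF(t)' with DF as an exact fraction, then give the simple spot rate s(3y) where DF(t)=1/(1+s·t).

1 1 9621/10000
2 2 9263/10000
3 3 2261/2500
4 4 451/500
5 5 8659/10000
6 6 8423/10000
s(3y) = (1/(2261/2500) − 1)/(3) = 239/6783 ≈ 3.5235%

step 1 [1y] bond c/1=19/400: DF=(4031199/4000000 − 19/400·(0))/(1+19/400) = 9621/10000 ≈ 0.962100
step 2 [2y] bond c/1=23/400: DF=(1034883/1000000 − 23/400·(0.962100))/(1+23/400) = 9263/10000 ≈ 0.926300
step 3 [3y] swap r/1=239/6982: DF=(1 − 239/6982·(0.962100+0.926300))/(1+239/6982) = 2261/2500 ≈ 0.904400
step 4 [4y] bond c/1=1/16: DF=(45317/40000 − 1/16·(0.962100+0.926300+0.904400))/(1+1/16) = 451/500 ≈ 0.902000
step 5 [5y] bond c/1=19/400: DF=(4330133/4000000 − 19/400·(0.962100+0.926300+0.904400+0.902000))/(1+19/400) = 8659/10000 ≈ 0.865900
step 6 [6y] zero: DF = P = 8423/10000 ≈ 0.842300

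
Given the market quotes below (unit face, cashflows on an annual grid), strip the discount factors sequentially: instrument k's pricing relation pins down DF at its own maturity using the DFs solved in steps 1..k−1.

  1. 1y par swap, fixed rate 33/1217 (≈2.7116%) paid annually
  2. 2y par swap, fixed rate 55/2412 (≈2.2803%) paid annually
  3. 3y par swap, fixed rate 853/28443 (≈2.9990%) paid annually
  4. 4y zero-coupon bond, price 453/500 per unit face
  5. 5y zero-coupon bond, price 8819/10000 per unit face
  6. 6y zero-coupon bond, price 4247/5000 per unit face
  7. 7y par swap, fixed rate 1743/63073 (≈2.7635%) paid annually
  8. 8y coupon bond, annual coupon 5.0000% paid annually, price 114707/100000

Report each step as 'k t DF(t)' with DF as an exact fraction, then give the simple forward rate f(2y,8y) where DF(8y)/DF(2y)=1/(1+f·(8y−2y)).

1 1 1217/1250
2 2 239/250
3 3 9147/10000
4 4 453/500
5 5 8819/10000
6 6 4247/5000
7 7 8257/10000
8 8 7921/10000
f(2y,8y) = ((239/250)/(7921/10000) − 1)/(6) = 1639/47526 ≈ 3.4486%

step 1 [1y] swap r/1=33/1217: DF=(1 − 33/1217·(0))/(1+33/1217) = 1217/1250 ≈ 0.973600
step 2 [2y] swap r/1=55/2412: DF=(1 − 55/2412·(0.973600))/(1+55/2412) = 239/250 ≈ 0.956000
step 3 [3y] swap r/1=853/28443: DF=(1 − 853/28443·(0.973600+0.956000))/(1+853/28443) = 9147/10000 ≈ 0.914700
step 4 [4y] zero: DF = P = 453/500 ≈ 0.906000
step 5 [5y] zero: DF = P = 8819/10000 ≈ 0.881900
step 6 [6y] zero: DF = P = 4247/5000 ≈ 0.849400
step 7 [7y] swap r/1=1743/63073: DF=(1 − 1743/63073·(0.973600+0.956000+0.914700+0.906000+0.881900+0.849400))/(1+1743/63073) = 8257/10000 ≈ 0.825700
step 8 [8y] bond c/1=1/20: DF=(114707/100000 − 1/20·(0.973600+0.956000+0.914700+0.906000+0.881900+0.849400+0.825700))/(1+1/20) = 7921/10000 ≈ 0.792100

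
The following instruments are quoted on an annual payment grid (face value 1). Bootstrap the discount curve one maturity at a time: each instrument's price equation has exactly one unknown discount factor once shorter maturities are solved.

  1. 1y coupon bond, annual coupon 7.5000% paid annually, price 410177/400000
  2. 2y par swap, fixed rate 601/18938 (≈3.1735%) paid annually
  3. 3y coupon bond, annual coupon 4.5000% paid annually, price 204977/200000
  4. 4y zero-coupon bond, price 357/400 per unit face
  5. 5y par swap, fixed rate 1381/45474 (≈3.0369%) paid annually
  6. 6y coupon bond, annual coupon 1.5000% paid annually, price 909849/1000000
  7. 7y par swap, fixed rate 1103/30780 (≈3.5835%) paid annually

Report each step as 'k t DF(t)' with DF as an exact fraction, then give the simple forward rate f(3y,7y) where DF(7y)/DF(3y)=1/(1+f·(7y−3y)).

step 1 [1y] bond c/1=3/40: DF=(410177/400000 − 3/40·(0))/(1+3/40) = 9539/10000 ≈ 0.953900
step 2 [2y] swap r/1=601/18938: DF=(1 − 601/18938·(0.953900))/(1+601/18938) = 9399/10000 ≈ 0.939900
step 3 [3y] bond c/1=9/200: DF=(204977/200000 − 9/200·(0.953900+0.939900))/(1+9/200) = 562/625 ≈ 0.899200
step 4 [4y] zero: DF = P = 357/400 ≈ 0.892500
step 5 [5y] swap r/1=1381/45474: DF=(1 − 1381/45474·(0.953900+0.939900+0.899200+0.892500))/(1+1381/45474) = 8619/10000 ≈ 0.861900
step 6 [6y] bond c/1=3/200: DF=(909849/1000000 − 3/200·(0.953900+0.939900+0.899200+0.892500+0.861900))/(1+3/200) = 2073/2500 ≈ 0.829200
step 7 [7y] swap r/1=1103/30780: DF=(1 − 1103/30780·(0.953900+0.939900+0.899200+0.892500+0.861900+0.829200))/(1+1103/30780) = 3897/5000 ≈ 0.779400

1 1 9539/10000
2 2 9399/10000
3 3 562/625
4 4 357/400
5 5 8619/10000
6 6 2073/2500
7 7 3897/5000
f(3y,7y) = ((562/625)/(3897/5000) − 1)/(4) = 599/15588 ≈ 3.8427%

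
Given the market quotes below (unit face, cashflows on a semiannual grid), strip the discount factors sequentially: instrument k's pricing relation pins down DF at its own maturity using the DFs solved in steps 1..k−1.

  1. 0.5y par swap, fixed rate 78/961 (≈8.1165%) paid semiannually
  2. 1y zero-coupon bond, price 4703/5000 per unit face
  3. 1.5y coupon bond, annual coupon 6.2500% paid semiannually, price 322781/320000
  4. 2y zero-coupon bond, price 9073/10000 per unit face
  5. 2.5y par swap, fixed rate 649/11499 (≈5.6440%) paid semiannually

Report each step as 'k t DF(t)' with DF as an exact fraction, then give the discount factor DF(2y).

1 1/2 961/1000
2 1 4703/5000
3 3/2 1841/2000
4 2 9073/10000
5 5/2 4351/5000
DF(2y) = 9073/10000 ≈ 0.907300

step 1 [0.5y] swap r/2=39/961: DF=(1 − 39/961·(0))/(1+39/961) = 961/1000 ≈ 0.961000
step 2 [1y] zero: DF = P = 4703/5000 ≈ 0.940600
step 3 [1.5y] bond c/2=1/32: DF=(322781/320000 − 1/32·(0.961000+0.940600))/(1+1/32) = 1841/2000 ≈ 0.920500
step 4 [2y] zero: DF = P = 9073/10000 ≈ 0.907300
step 5 [2.5y] swap r/2=649/22998: DF=(1 − 649/22998·(0.961000+0.940600+0.920500+0.907300))/(1+649/22998) = 4351/5000 ≈ 0.870200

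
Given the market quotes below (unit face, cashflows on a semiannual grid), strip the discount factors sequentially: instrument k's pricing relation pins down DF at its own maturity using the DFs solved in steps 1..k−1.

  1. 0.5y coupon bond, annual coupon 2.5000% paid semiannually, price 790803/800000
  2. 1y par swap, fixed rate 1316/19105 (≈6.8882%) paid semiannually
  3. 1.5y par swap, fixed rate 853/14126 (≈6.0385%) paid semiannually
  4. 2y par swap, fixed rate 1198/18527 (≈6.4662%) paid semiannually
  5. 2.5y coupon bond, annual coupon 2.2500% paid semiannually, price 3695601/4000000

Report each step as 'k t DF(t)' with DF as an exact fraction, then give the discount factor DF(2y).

1 1/2 9763/10000
2 1 4671/5000
3 3/2 9147/10000
4 2 4401/5000
5 5/2 2181/2500
DF(2y) = 4401/5000 ≈ 0.880200

step 1 [0.5y] bond c/2=1/80: DF=(790803/800000 − 1/80·(0))/(1+1/80) = 9763/10000 ≈ 0.976300
step 2 [1y] swap r/2=658/19105: DF=(1 − 658/19105·(0.976300))/(1+658/19105) = 4671/5000 ≈ 0.934200
step 3 [1.5y] swap r/2=853/28252: DF=(1 − 853/28252·(0.976300+0.934200))/(1+853/28252) = 9147/10000 ≈ 0.914700
step 4 [2y] swap r/2=599/18527: DF=(1 − 599/18527·(0.976300+0.934200+0.914700))/(1+599/18527) = 4401/5000 ≈ 0.880200
step 5 [2.5y] bond c/2=9/800: DF=(3695601/4000000 − 9/800·(0.976300+0.934200+0.914700+0.880200))/(1+9/800) = 2181/2500 ≈ 0.872400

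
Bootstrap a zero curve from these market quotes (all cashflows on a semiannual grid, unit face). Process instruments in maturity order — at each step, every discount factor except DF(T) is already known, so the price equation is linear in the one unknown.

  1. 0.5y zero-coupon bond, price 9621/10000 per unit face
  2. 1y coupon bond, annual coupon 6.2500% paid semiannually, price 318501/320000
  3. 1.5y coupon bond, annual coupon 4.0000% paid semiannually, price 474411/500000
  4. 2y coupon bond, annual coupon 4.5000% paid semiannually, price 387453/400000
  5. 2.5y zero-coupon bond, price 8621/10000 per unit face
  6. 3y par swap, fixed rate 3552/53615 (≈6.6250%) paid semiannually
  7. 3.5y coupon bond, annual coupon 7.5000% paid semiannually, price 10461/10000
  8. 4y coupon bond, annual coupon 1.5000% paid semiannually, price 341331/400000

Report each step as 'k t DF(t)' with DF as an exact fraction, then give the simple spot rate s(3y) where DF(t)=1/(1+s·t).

1 1/2 9621/10000
2 1 117/125
3 3/2 893/1000
4 2 8859/10000
5 5/2 8621/10000
6 3 514/625
7 7/2 1629/2000
8 4 801/1000
s(3y) = (1/(514/625) − 1)/(3) = 37/514 ≈ 7.1984%

step 1 [0.5y] zero: DF = P = 9621/10000 ≈ 0.962100
step 2 [1y] bond c/2=1/32: DF=(318501/320000 − 1/32·(0.962100))/(1+1/32) = 117/125 ≈ 0.936000
step 3 [1.5y] bond c/2=1/50: DF=(474411/500000 − 1/50·(0.962100+0.936000))/(1+1/50) = 893/1000 ≈ 0.893000
step 4 [2y] bond c/2=9/400: DF=(387453/400000 − 9/400·(0.962100+0.936000+0.893000))/(1+9/400) = 8859/10000 ≈ 0.885900
step 5 [2.5y] zero: DF = P = 8621/10000 ≈ 0.862100
step 6 [3y] swap r/2=1776/53615: DF=(1 − 1776/53615·(0.962100+0.936000+0.893000+0.885900+0.862100))/(1+1776/53615) = 514/625 ≈ 0.822400
step 7 [3.5y] bond c/2=3/80: DF=(10461/10000 − 3/80·(0.962100+0.936000+0.893000+0.885900+0.862100+0.822400))/(1+3/80) = 1629/2000 ≈ 0.814500
step 8 [4y] bond c/2=3/400: DF=(341331/400000 − 3/400·(0.962100+0.936000+0.893000+0.885900+0.862100+0.822400+0.814500))/(1+3/400) = 801/1000 ≈ 0.801000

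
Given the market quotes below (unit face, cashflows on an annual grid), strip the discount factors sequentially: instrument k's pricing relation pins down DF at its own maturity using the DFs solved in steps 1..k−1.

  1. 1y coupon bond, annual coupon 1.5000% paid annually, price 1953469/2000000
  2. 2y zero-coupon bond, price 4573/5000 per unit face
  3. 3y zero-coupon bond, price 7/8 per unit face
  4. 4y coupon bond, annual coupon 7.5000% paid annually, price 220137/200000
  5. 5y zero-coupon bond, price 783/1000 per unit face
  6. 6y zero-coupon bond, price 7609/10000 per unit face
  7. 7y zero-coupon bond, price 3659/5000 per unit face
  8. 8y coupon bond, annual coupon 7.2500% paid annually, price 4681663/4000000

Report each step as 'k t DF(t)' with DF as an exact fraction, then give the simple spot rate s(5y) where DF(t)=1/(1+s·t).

1 1 9623/10000
2 2 4573/5000
3 3 7/8
4 4 8319/10000
5 5 783/1000
6 6 7609/10000
7 7 3659/5000
8 8 869/1250
s(5y) = (1/(783/1000) − 1)/(5) = 217/3915 ≈ 5.5428%

step 1 [1y] bond c/1=3/200: DF=(1953469/2000000 − 3/200·(0))/(1+3/200) = 9623/10000 ≈ 0.962300
step 2 [2y] zero: DF = P = 4573/5000 ≈ 0.914600
step 3 [3y] zero: DF = P = 7/8 ≈ 0.875000
step 4 [4y] bond c/1=3/40: DF=(220137/200000 − 3/40·(0.962300+0.914600+0.875000))/(1+3/40) = 8319/10000 ≈ 0.831900
step 5 [5y] zero: DF = P = 783/1000 ≈ 0.783000
step 6 [6y] zero: DF = P = 7609/10000 ≈ 0.760900
step 7 [7y] zero: DF = P = 3659/5000 ≈ 0.731800
step 8 [8y] bond c/1=29/400: DF=(4681663/4000000 − 29/400·(0.962300+0.914600+0.875000+0.831900+0.783000+0.760900+0.731800))/(1+29/400) = 869/1250 ≈ 0.695200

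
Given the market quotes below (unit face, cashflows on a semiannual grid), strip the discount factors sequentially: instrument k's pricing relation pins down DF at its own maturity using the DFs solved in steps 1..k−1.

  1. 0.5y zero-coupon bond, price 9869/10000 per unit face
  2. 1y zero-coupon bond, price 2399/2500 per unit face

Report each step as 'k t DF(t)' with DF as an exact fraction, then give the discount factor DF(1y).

step 1 [0.5y] zero: DF = P = 9869/10000 ≈ 0.986900
step 2 [1y] zero: DF = P = 2399/2500 ≈ 0.959600

1 1/2 9869/10000
2 1 2399/2500
DF(1y) = 2399/2500 ≈ 0.959600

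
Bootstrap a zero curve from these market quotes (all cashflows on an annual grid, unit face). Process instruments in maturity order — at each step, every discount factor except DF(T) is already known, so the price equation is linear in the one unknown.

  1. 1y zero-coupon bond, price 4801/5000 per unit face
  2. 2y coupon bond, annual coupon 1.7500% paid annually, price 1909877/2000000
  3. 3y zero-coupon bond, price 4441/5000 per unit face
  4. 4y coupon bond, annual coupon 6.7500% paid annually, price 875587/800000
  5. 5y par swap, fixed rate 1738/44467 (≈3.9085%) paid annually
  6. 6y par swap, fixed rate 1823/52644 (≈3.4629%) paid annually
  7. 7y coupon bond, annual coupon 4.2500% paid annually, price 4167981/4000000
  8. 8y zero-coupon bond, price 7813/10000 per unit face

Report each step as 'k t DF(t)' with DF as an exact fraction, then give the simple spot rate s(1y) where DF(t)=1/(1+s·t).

step 1 [1y] zero: DF = P = 4801/5000 ≈ 0.960200
step 2 [2y] bond c/1=7/400: DF=(1909877/2000000 − 7/400·(0.960200))/(1+7/400) = 461/500 ≈ 0.922000
step 3 [3y] zero: DF = P = 4441/5000 ≈ 0.888200
step 4 [4y] bond c/1=27/400: DF=(875587/800000 − 27/400·(0.960200+0.922000+0.888200))/(1+27/400) = 8501/10000 ≈ 0.850100
step 5 [5y] swap r/1=1738/44467: DF=(1 − 1738/44467·(0.960200+0.922000+0.888200+0.850100))/(1+1738/44467) = 4131/5000 ≈ 0.826200
step 6 [6y] swap r/1=1823/52644: DF=(1 − 1823/52644·(0.960200+0.922000+0.888200+0.850100+0.826200))/(1+1823/52644) = 8177/10000 ≈ 0.817700
step 7 [7y] bond c/1=17/400: DF=(4167981/4000000 − 17/400·(0.960200+0.922000+0.888200+0.850100+0.826200+0.817700))/(1+17/400) = 7849/10000 ≈ 0.784900
step 8 [8y] zero: DF = P = 7813/10000 ≈ 0.781300

1 1 4801/5000
2 2 461/500
3 3 4441/5000
4 4 8501/10000
5 5 4131/5000
6 6 8177/10000
7 7 7849/10000
8 8 7813/10000
s(1y) = (1/(4801/5000) − 1)/(1) = 199/4801 ≈ 4.1450%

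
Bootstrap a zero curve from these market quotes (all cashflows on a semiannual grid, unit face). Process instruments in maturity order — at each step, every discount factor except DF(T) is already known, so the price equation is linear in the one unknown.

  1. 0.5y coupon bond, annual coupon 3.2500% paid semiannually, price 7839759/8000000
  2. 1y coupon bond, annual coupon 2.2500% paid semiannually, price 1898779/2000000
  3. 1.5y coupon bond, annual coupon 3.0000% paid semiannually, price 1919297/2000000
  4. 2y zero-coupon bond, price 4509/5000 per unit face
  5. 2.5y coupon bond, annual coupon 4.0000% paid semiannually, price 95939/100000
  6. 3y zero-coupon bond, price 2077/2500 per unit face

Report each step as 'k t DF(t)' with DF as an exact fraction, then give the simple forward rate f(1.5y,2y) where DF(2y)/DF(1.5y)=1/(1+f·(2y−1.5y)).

step 1 [0.5y] bond c/2=13/800: DF=(7839759/8000000 − 13/800·(0))/(1+13/800) = 9643/10000 ≈ 0.964300
step 2 [1y] bond c/2=9/800: DF=(1898779/2000000 − 9/800·(0.964300))/(1+9/800) = 9281/10000 ≈ 0.928100
step 3 [1.5y] bond c/2=3/200: DF=(1919297/2000000 − 3/200·(0.964300+0.928100))/(1+3/200) = 367/400 ≈ 0.917500
step 4 [2y] zero: DF = P = 4509/5000 ≈ 0.901800
step 5 [2.5y] bond c/2=1/50: DF=(95939/100000 − 1/50·(0.964300+0.928100+0.917500+0.901800))/(1+1/50) = 4339/5000 ≈ 0.867800
step 6 [3y] zero: DF = P = 2077/2500 ≈ 0.830800

1 1/2 9643/10000
2 1 9281/10000
3 3/2 367/400
4 2 4509/5000
5 5/2 4339/5000
6 3 2077/2500
f(1.5y,2y) = ((367/400)/(4509/5000) − 1)/(1/2) = 157/4509 ≈ 3.4819%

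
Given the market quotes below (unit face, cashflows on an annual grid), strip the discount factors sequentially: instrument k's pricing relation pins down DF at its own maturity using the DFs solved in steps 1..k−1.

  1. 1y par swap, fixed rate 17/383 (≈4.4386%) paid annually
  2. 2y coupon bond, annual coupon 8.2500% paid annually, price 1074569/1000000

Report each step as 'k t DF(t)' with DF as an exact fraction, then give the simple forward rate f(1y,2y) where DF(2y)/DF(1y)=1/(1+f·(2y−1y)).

1 1 383/400
2 2 9197/10000
f(1y,2y) = ((383/400)/(9197/10000) − 1)/(1) = 378/9197 ≈ 4.1100%

step 1 [1y] swap r/1=17/383: DF=(1 − 17/383·(0))/(1+17/383) = 383/400 ≈ 0.957500
step 2 [2y] bond c/1=33/400: DF=(1074569/1000000 − 33/400·(0.957500))/(1+33/400) = 9197/10000 ≈ 0.919700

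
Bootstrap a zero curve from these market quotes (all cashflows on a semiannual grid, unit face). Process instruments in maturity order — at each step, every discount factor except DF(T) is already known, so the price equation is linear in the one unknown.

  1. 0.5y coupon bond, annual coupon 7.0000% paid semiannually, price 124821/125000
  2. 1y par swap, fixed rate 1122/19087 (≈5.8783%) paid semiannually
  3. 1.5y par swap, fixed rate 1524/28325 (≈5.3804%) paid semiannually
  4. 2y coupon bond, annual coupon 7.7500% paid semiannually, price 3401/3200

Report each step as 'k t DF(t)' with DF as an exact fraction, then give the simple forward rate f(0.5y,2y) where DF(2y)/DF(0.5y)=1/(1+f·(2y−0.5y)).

step 1 [0.5y] bond c/2=7/200: DF=(124821/125000 − 7/200·(0))/(1+7/200) = 603/625 ≈ 0.964800
step 2 [1y] swap r/2=561/19087: DF=(1 − 561/19087·(0.964800))/(1+561/19087) = 9439/10000 ≈ 0.943900
step 3 [1.5y] swap r/2=762/28325: DF=(1 − 762/28325·(0.964800+0.943900))/(1+762/28325) = 4619/5000 ≈ 0.923800
step 4 [2y] bond c/2=31/800: DF=(3401/3200 − 31/800·(0.964800+0.943900+0.923800))/(1+31/800) = 367/400 ≈ 0.917500

1 1/2 603/625
2 1 9439/10000
3 3/2 4619/5000
4 2 367/400
f(0.5y,2y) = ((603/625)/(367/400) − 1)/(3/2) = 946/27525 ≈ 3.4369%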